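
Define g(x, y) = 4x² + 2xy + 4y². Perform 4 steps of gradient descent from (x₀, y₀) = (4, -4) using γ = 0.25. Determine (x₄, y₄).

(0.25, -0.25)

∇g = (8x + 2y, 2x + 8y)
Step 1: at (4, -4), ∇g = (24, -24) → (4, -4) − 0.25·(24, -24) = (-2, 2)
Step 2: at (-2, 2), ∇g = (-12, 12) → (-2, 2) − 0.25·(-12, 12) = (1, -1)
Step 3: at (1, -1), ∇g = (6, -6) → (1, -1) − 0.25·(6, -6) = (-0.5, 0.5)
Step 4: at (-0.5, 0.5), ∇g = (-3, 3) → (-0.5, 0.5) − 0.25·(-3, 3) = (0.25, -0.25)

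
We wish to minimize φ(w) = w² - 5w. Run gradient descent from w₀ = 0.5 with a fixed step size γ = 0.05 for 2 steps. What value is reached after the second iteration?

φ′(w) = 2w - 5
Step 1: φ′(0.5) = -4; w₁ = 0.5 − 0.05·(-4) = 0.7
Step 2: φ′(0.7) = -3.6; w₂ = 0.7 − 0.05·(-3.6) = 0.88

0.88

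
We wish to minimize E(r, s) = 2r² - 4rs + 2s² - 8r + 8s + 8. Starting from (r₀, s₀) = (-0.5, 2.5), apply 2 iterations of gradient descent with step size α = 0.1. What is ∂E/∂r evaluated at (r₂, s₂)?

∇E = (4r - 4s - 8, -4r + 4s + 8)
(r₁, s₁) = (-0.5, 2.5) − 0.1·(-20, 20) = (1.5, 0.5)
(r₂, s₂) = (1.5, 0.5) − 0.1·(-4, 4) = (1.9, 0.1)
∂E/∂r at (1.9, 0.1) = -0.8

-0.8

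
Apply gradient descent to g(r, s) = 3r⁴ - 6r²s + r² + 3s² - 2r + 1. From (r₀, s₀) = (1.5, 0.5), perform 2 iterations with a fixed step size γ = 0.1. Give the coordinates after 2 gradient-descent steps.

∇g = (12r³ - 12rs + 2r - 2, -6r² + 6s)
(r₁, s₁) = (1.5, 0.5) − 0.1·(32.5, -10.5) = (-1.75, 1.55)
(r₂, s₂) = (-1.75, 1.55) − 0.1·(-37.2625, -9.075) = (1.97625, 2.4575)

(1.97625, 2.4575)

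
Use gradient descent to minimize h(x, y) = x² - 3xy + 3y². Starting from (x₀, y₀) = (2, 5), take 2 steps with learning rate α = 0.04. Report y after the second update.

3.3632

∇h = (2x - 3y, -3x + 6y)
Step 1: at (2, 5), ∇h = (-11, 24) → (2, 5) − 0.04·(-11, 24) = (2.44, 4.04)
Step 2: at (2.44, 4.04), ∇h = (-7.24, 16.92) → (2.44, 4.04) − 0.04·(-7.24, 16.92) = (2.7296, 3.3632)
y = 3.3632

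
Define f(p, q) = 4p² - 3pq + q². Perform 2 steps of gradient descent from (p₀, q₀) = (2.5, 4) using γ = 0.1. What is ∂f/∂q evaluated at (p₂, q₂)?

2.765

∇f = (8p - 3q, -3p + 2q)
(p₁, q₁) = (2.5, 4) − 0.1·(8, 0.5) = (1.7, 3.95)
(p₂, q₂) = (1.7, 3.95) − 0.1·(1.75, 2.8) = (1.525, 3.67)
∂f/∂q at (1.525, 3.67) = 2.765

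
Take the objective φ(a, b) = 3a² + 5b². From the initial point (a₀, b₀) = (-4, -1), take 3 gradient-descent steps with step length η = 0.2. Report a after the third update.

0.032

∇φ = (6a, 10b)
Step 1: at (-4, -1), ∇φ = (-24, -10) → (-4, -1) − 0.2·(-24, -10) = (0.8, 1)
Step 2: at (0.8, 1), ∇φ = (4.8, 10) → (0.8, 1) − 0.2·(4.8, 10) = (-0.16, -1)
Step 3: at (-0.16, -1), ∇φ = (-0.96, -10) → (-0.16, -1) − 0.2·(-0.96, -10) = (0.032, 1)
a = 0.032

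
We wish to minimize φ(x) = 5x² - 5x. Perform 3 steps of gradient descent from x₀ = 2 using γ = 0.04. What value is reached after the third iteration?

φ′(x) = 10x - 5
Step 1: φ′(2) = 15; x₁ = 2 − 0.04·15 = 1.4
Step 2: φ′(1.4) = 9; x₂ = 1.4 − 0.04·9 = 1.04
Step 3: φ′(1.04) = 5.4; x₃ = 1.04 − 0.04·5.4 = 0.824

0.824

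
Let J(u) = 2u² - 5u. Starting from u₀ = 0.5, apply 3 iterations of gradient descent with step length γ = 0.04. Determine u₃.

J′(u) = 4u - 5
u₁ = 0.5 − 0.04·(-3) = 0.62
u₂ = 0.62 − 0.04·(-2.52) = 0.7208
u₃ = 0.7208 − 0.04·(-2.1168) = 0.805472

0.805472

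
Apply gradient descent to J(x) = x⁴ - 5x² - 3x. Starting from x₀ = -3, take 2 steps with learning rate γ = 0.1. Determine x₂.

-42.5604

J′(x) = 4x³ - 10x - 3
Step 1: J′(-3) = -81; x₁ = -3 − 0.1·(-81) = 5.1
Step 2: J′(5.1) = 476.604; x₂ = 5.1 − 0.1·476.604 = -42.5604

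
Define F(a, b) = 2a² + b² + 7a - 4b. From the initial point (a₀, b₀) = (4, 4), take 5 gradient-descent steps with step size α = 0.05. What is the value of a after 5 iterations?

0.13416

∇F = (4a + 7, 2b - 4)
Step 1: at (4, 4), ∇F = (23, 4) → (4, 4) − 0.05·(23, 4) = (2.85, 3.8)
Step 2: at (2.85, 3.8), ∇F = (18.4, 3.6) → (2.85, 3.8) − 0.05·(18.4, 3.6) = (1.93, 3.62)
Step 3: at (1.93, 3.62), ∇F = (14.72, 3.24) → (1.93, 3.62) − 0.05·(14.72, 3.24) = (1.194, 3.458)
Step 4: at (1.194, 3.458), ∇F = (11.776, 2.916) → (1.194, 3.458) − 0.05·(11.776, 2.916) = (0.6052, 3.3122)
Step 5: at (0.6052, 3.3122), ∇F = (9.4208, 2.6244) → (0.6052, 3.3122) − 0.05·(9.4208, 2.6244) = (0.13416, 3.18098)
a = 0.13416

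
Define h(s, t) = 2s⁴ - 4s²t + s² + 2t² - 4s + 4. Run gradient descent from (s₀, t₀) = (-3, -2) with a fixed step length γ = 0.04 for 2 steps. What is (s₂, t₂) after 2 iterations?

(-154.52279552, 9.936256)

∇h = (8s³ - 8st + 2s - 4, -4s² + 4t)
Step 1: at (-3, -2), ∇h = (-274, -44) → (-3, -2) − 0.04·(-274, -44) = (7.96, -0.24)
Step 2: at (7.96, -0.24), ∇h = (4062.069888, -254.4064) → (7.96, -0.24) − 0.04·(4062.069888, -254.4064) = (-154.52279552, 9.936256)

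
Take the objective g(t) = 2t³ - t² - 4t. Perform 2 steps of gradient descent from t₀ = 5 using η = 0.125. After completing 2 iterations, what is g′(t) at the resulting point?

g′(t) = 6t² - 2t - 4
t₁ = 5 − 0.125·136 = -12
t₂ = -12 − 0.125·884 = -122.5
g′(t) at (-122.5) = 90278.5

90278.5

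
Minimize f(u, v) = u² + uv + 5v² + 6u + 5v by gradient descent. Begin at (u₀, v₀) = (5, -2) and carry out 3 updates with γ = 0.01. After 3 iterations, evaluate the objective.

46.88195355022

∇f = (2u + v + 6, u + 10v + 5)
Step 1: at (5, -2), ∇f = (14, -10) → (5, -2) − 0.01·(14, -10) = (4.86, -1.9)
Step 2: at (4.86, -1.9), ∇f = (13.82, -9.14) → (4.86, -1.9) − 0.01·(13.82, -9.14) = (4.7218, -1.8086)
Step 3: at (4.7218, -1.8086), ∇f = (13.635, -8.3642) → (4.7218, -1.8086) − 0.01·(13.635, -8.3642) = (4.58545, -1.724958)
f(4.58545, -1.724958) = 46.88195355022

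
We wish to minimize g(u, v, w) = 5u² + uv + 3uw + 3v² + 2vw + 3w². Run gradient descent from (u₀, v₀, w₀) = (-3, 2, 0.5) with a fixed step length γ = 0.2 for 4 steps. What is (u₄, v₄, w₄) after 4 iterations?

∇g = (10u + v + 3w, u + 6v + 2w, 3u + 2v + 6w)
(u₁, v₁, w₁) = (-3, 2, 0.5) − 0.2·(-26.5, 10, -2) = (2.3, 0, 0.9)
(u₂, v₂, w₂) = (2.3, 0, 0.9) − 0.2·(25.7, 4.1, 12.3) = (-2.84, -0.82, -1.56)
(u₃, v₃, w₃) = (-2.84, -0.82, -1.56) − 0.2·(-33.9, -10.88, -19.52) = (3.94, 1.356, 2.344)
(u₄, v₄, w₄) = (3.94, 1.356, 2.344) − 0.2·(47.788, 16.764, 28.596) = (-5.6176, -1.9968, -3.3752)

(-5.6176, -1.9968, -3.3752)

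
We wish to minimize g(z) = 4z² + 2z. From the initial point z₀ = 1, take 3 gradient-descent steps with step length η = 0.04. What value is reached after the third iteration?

0.14304

g′(z) = 8z + 2
z₁ = 1 − 0.04·10 = 0.6
z₂ = 0.6 − 0.04·6.8 = 0.328
z₃ = 0.328 − 0.04·4.624 = 0.14304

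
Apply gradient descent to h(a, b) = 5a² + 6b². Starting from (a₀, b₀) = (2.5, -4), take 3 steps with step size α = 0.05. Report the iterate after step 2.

(0.625, -0.64)

∇h = (10a, 12b)
Step 1: at (2.5, -4), ∇h = (25, -48) → (2.5, -4) − 0.05·(25, -48) = (1.25, -1.6)
Step 2: at (1.25, -1.6), ∇h = (12.5, -19.2) → (1.25, -1.6) − 0.05·(12.5, -19.2) = (0.625, -0.64)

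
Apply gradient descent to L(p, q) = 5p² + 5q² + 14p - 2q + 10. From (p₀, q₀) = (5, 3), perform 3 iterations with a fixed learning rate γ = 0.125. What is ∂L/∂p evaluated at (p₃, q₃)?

-1

∇L = (10p + 14, 10q - 2)
(p₁, q₁) = (5, 3) − 0.125·(64, 28) = (-3, -0.5)
(p₂, q₂) = (-3, -0.5) − 0.125·(-16, -7) = (-1, 0.375)
(p₃, q₃) = (-1, 0.375) − 0.125·(4, 1.75) = (-1.5, 0.15625)
∂L/∂p at (-1.5, 0.15625) = -1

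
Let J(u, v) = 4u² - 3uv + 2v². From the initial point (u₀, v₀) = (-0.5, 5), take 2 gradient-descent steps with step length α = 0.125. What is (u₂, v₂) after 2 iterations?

(0.8671875, 1.859375)

∇J = (8u - 3v, -3u + 4v)
(u₁, v₁) = (-0.5, 5) − 0.125·(-19, 21.5) = (1.875, 2.3125)
(u₂, v₂) = (1.875, 2.3125) − 0.125·(8.0625, 3.625) = (0.8671875, 1.859375)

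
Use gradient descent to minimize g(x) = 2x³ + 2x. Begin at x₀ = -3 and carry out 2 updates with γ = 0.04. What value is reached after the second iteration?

-11.909824

g′(x) = 6x² + 2
x₁ = -3 − 0.04·56 = -5.24
x₂ = -5.24 − 0.04·166.7456 = -11.909824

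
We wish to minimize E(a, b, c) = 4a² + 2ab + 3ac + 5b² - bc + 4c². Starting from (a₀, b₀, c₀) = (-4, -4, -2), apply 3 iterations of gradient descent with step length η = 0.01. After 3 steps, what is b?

∇E = (8a + 2b + 3c, 2a + 10b - c, 3a - b + 8c)
Step 1: at (-4, -4, -2), ∇E = (-46, -46, -24) → (-4, -4, -2) − 0.01·(-46, -46, -24) = (-3.54, -3.54, -1.76)
Step 2: at (-3.54, -3.54, -1.76), ∇E = (-40.68, -40.72, -21.16) → (-3.54, -3.54, -1.76) − 0.01·(-40.68, -40.72, -21.16) = (-3.1332, -3.1328, -1.5484)
Step 3: at (-3.1332, -3.1328, -1.5484), ∇E = (-35.9764, -36.046, -18.654) → (-3.1332, -3.1328, -1.5484) − 0.01·(-35.9764, -36.046, -18.654) = (-2.773436, -2.77234, -1.36186)
b = -2.77234

-2.77234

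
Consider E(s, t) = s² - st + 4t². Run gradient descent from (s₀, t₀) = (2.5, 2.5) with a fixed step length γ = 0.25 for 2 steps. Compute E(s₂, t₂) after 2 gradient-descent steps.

21.09375

∇E = (2s - t, -s + 8t)
Step 1: at (2.5, 2.5), ∇E = (2.5, 17.5) → (2.5, 2.5) − 0.25·(2.5, 17.5) = (1.875, -1.875)
Step 2: at (1.875, -1.875), ∇E = (5.625, -16.875) → (1.875, -1.875) − 0.25·(5.625, -16.875) = (0.46875, 2.34375)
E(0.46875, 2.34375) = 21.09375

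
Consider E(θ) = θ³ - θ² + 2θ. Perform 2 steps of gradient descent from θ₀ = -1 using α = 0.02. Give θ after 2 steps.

E′(θ) = 3θ² - 2θ + 2
θ₁ = -1 − 0.02·7 = -1.14
θ₂ = -1.14 − 0.02·8.1788 = -1.303576

-1.303576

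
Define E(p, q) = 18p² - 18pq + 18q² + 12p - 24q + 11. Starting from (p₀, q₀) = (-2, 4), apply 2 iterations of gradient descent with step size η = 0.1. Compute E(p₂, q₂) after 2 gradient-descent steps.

∇E = (36p - 18q + 12, -18p + 36q - 24)
Step 1: at (-2, 4), ∇E = (-132, 156) → (-2, 4) − 0.1·(-132, 156) = (11.2, -11.6)
Step 2: at (11.2, -11.6), ∇E = (624, -643.2) → (11.2, -11.6) − 0.1·(624, -643.2) = (-51.2, 52.72)
E(-51.2, 52.72) = 143933.1632

143933.1632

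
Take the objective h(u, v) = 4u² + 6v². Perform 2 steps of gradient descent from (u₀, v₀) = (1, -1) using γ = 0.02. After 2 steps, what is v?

-0.5776

∇h = (8u, 12v)
(u₁, v₁) = (1, -1) − 0.02·(8, -12) = (0.84, -0.76)
(u₂, v₂) = (0.84, -0.76) − 0.02·(6.72, -9.12) = (0.7056, -0.5776)
v = -0.5776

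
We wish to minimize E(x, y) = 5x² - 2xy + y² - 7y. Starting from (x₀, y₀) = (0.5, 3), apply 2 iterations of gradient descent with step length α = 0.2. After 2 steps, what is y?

∇E = (10x - 2y, -2x + 2y - 7)
(x₁, y₁) = (0.5, 3) − 0.2·(-1, -2) = (0.7, 3.4)
(x₂, y₂) = (0.7, 3.4) − 0.2·(0.2, -1.6) = (0.66, 3.72)
y = 3.72

3.72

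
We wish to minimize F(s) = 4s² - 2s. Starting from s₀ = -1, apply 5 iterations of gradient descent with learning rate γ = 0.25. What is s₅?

F′(s) = 8s - 2
s₁ = -1 − 0.25·(-10) = 1.5
s₂ = 1.5 − 0.25·10 = -1
s₃ = -1 − 0.25·(-10) = 1.5
s₄ = 1.5 − 0.25·10 = -1
s₅ = -1 − 0.25·(-10) = 1.5

1.5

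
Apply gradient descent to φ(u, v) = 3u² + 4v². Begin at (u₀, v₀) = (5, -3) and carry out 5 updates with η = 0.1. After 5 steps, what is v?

-0.00096

∇φ = (6u, 8v)
(u₁, v₁) = (5, -3) − 0.1·(30, -24) = (2, -0.6)
(u₂, v₂) = (2, -0.6) − 0.1·(12, -4.8) = (0.8, -0.12)
(u₃, v₃) = (0.8, -0.12) − 0.1·(4.8, -0.96) = (0.32, -0.024)
(u₄, v₄) = (0.32, -0.024) − 0.1·(1.92, -0.192) = (0.128, -0.0048)
(u₅, v₅) = (0.128, -0.0048) − 0.1·(0.768, -0.0384) = (0.0512, -0.00096)
v = -0.00096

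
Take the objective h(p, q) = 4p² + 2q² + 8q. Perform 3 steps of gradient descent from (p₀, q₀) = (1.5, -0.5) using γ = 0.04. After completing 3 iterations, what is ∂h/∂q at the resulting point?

∇h = (8p, 4q + 8)
(p₁, q₁) = (1.5, -0.5) − 0.04·(12, 6) = (1.02, -0.74)
(p₂, q₂) = (1.02, -0.74) − 0.04·(8.16, 5.04) = (0.6936, -0.9416)
(p₃, q₃) = (0.6936, -0.9416) − 0.04·(5.5488, 4.2336) = (0.471648, -1.110944)
∂h/∂q at (0.471648, -1.110944) = 3.556224

3.556224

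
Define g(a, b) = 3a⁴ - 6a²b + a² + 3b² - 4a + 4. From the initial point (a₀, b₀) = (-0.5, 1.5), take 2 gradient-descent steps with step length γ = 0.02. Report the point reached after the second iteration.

∇g = (12a³ - 12ab + 2a - 4, -6a² + 6b)
Step 1: at (-0.5, 1.5), ∇g = (2.5, 7.5) → (-0.5, 1.5) − 0.02·(2.5, 7.5) = (-0.55, 1.35)
Step 2: at (-0.55, 1.35), ∇g = (1.8135, 6.285) → (-0.55, 1.35) − 0.02·(1.8135, 6.285) = (-0.58627, 1.2243)

(-0.58627, 1.2243)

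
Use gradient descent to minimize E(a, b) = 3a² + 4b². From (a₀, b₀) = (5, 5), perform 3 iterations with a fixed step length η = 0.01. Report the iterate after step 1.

∇E = (6a, 8b)
Step 1: at (5, 5), ∇E = (30, 40) → (5, 5) − 0.01·(30, 40) = (4.7, 4.6)

(4.7, 4.6)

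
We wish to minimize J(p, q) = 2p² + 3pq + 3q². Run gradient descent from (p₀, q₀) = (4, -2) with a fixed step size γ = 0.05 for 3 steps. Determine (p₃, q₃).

∇J = (4p + 3q, 3p + 6q)
Step 1: at (4, -2), ∇J = (10, 0) → (4, -2) − 0.05·(10, 0) = (3.5, -2)
Step 2: at (3.5, -2), ∇J = (8, -1.5) → (3.5, -2) − 0.05·(8, -1.5) = (3.1, -1.925)
Step 3: at (3.1, -1.925), ∇J = (6.625, -2.25) → (3.1, -1.925) − 0.05·(6.625, -2.25) = (2.76875, -1.8125)

(2.76875, -1.8125)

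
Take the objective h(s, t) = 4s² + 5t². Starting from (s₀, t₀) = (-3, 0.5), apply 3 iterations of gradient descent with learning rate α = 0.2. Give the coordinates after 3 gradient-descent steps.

(0.648, -0.5)

∇h = (8s, 10t)
(s₁, t₁) = (-3, 0.5) − 0.2·(-24, 5) = (1.8, -0.5)
(s₂, t₂) = (1.8, -0.5) − 0.2·(14.4, -5) = (-1.08, 0.5)
(s₃, t₃) = (-1.08, 0.5) − 0.2·(-8.64, 5) = (0.648, -0.5)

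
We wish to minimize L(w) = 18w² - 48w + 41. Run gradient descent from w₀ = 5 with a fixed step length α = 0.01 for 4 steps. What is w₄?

L′(w) = 36w - 48
w₁ = 5 − 0.01·132 = 3.68
w₂ = 3.68 − 0.01·84.48 = 2.8352
w₃ = 2.8352 − 0.01·54.0672 = 2.294528
w₄ = 2.294528 − 0.01·34.603008 = 1.94849792

1.94849792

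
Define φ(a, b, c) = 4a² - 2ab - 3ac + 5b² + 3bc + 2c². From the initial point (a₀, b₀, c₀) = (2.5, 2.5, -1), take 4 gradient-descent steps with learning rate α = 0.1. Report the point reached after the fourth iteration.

(-0.0658, 0.0824, -0.2274)

∇φ = (8a - 2b - 3c, -2a + 10b + 3c, -3a + 3b + 4c)
Step 1: at (2.5, 2.5, -1), ∇φ = (18, 17, -4) → (2.5, 2.5, -1) − 0.1·(18, 17, -4) = (0.7, 0.8, -0.6)
Step 2: at (0.7, 0.8, -0.6), ∇φ = (5.8, 4.8, -2.1) → (0.7, 0.8, -0.6) − 0.1·(5.8, 4.8, -2.1) = (0.12, 0.32, -0.39)
Step 3: at (0.12, 0.32, -0.39), ∇φ = (1.49, 1.79, -0.96) → (0.12, 0.32, -0.39) − 0.1·(1.49, 1.79, -0.96) = (-0.029, 0.141, -0.294)
Step 4: at (-0.029, 0.141, -0.294), ∇φ = (0.368, 0.586, -0.666) → (-0.029, 0.141, -0.294) − 0.1·(0.368, 0.586, -0.666) = (-0.0658, 0.0824, -0.2274)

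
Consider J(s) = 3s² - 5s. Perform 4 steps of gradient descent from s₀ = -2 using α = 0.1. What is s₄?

0.7608

J′(s) = 6s - 5
Step 1: J′(-2) = -17; s₁ = -2 − 0.1·(-17) = -0.3
Step 2: J′(-0.3) = -6.8; s₂ = -0.3 − 0.1·(-6.8) = 0.38
Step 3: J′(0.38) = -2.72; s₃ = 0.38 − 0.1·(-2.72) = 0.652
Step 4: J′(0.652) = -1.088; s₄ = 0.652 − 0.1·(-1.088) = 0.7608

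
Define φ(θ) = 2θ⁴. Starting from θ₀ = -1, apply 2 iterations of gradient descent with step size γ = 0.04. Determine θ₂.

φ′(θ) = 8θ³
Step 1: φ′(-1) = -8; θ₁ = -1 − 0.04·(-8) = -0.68
Step 2: φ′(-0.68) = -2.515456; θ₂ = -0.68 − 0.04·(-2.515456) = -0.57938176

-0.57938176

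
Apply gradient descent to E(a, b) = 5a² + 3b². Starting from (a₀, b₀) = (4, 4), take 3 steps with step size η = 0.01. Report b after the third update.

3.322336

∇E = (10a, 6b)
(a₁, b₁) = (4, 4) − 0.01·(40, 24) = (3.6, 3.76)
(a₂, b₂) = (3.6, 3.76) − 0.01·(36, 22.56) = (3.24, 3.5344)
(a₃, b₃) = (3.24, 3.5344) − 0.01·(32.4, 21.2064) = (2.916, 3.322336)
b = 3.322336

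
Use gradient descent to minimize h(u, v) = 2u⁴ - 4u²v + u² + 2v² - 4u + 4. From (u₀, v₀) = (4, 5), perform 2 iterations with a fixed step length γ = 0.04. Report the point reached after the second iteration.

∇h = (8u³ - 8uv + 2u - 4, -4u² + 4v)
(u₁, v₁) = (4, 5) − 0.04·(356, -44) = (-10.24, 6.76)
(u₂, v₂) = (-10.24, 6.76) − 0.04·(-8060.635392, -392.3904) = (312.18541568, 22.455616)

(312.18541568, 22.455616)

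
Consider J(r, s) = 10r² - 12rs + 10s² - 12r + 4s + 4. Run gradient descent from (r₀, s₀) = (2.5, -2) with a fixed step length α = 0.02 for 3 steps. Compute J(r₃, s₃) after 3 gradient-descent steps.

0.454277154816

∇J = (20r - 12s - 12, -12r + 20s + 4)
(r₁, s₁) = (2.5, -2) − 0.02·(62, -66) = (1.26, -0.68)
(r₂, s₂) = (1.26, -0.68) − 0.02·(21.36, -24.72) = (0.8328, -0.1856)
(r₃, s₃) = (0.8328, -0.1856) − 0.02·(6.8832, -9.7056) = (0.695136, 0.008512)
J(0.695136, 0.008512) = 0.454277154816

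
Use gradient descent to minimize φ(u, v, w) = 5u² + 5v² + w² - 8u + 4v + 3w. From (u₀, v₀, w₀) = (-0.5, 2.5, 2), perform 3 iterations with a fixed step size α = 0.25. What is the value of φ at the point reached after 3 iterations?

569.16796875

∇φ = (10u - 8, 10v + 4, 2w + 3)
(u₁, v₁, w₁) = (-0.5, 2.5, 2) − 0.25·(-13, 29, 7) = (2.75, -4.75, 0.25)
(u₂, v₂, w₂) = (2.75, -4.75, 0.25) − 0.25·(19.5, -43.5, 3.5) = (-2.125, 6.125, -0.625)
(u₃, v₃, w₃) = (-2.125, 6.125, -0.625) − 0.25·(-29.25, 65.25, 1.75) = (5.1875, -10.1875, -1.0625)
φ(5.1875, -10.1875, -1.0625) = 569.16796875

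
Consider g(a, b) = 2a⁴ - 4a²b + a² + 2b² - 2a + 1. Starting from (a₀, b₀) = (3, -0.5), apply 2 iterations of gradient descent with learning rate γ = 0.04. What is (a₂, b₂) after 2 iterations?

∇g = (8a³ - 8ab + 2a - 2, -4a² + 4b)
Step 1: at (3, -0.5), ∇g = (232, -38) → (3, -0.5) − 0.04·(232, -38) = (-6.28, 1.02)
Step 2: at (-6.28, 1.02), ∇g = (-1944.700416, -153.6736) → (-6.28, 1.02) − 0.04·(-1944.700416, -153.6736) = (71.50801664, 7.166944)

(71.50801664, 7.166944)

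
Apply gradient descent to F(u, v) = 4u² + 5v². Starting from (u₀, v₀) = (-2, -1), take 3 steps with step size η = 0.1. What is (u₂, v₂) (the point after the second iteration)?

∇F = (8u, 10v)
(u₁, v₁) = (-2, -1) − 0.1·(-16, -10) = (-0.4, 0)
(u₂, v₂) = (-0.4, 0) − 0.1·(-3.2, 0) = (-0.08, 0)

(-0.08, 0)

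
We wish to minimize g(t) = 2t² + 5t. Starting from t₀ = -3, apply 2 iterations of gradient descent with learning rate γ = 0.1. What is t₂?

g′(t) = 4t + 5
Step 1: g′(-3) = -7; t₁ = -3 − 0.1·(-7) = -2.3
Step 2: g′(-2.3) = -4.2; t₂ = -2.3 − 0.1·(-4.2) = -1.88

-1.88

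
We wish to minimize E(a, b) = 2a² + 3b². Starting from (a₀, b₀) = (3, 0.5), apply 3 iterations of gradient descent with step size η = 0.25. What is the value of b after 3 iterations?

∇E = (4a, 6b)
(a₁, b₁) = (3, 0.5) − 0.25·(12, 3) = (0, -0.25)
(a₂, b₂) = (0, -0.25) − 0.25·(0, -1.5) = (0, 0.125)
(a₃, b₃) = (0, 0.125) − 0.25·(0, 0.75) = (0, -0.0625)
b = -0.0625

-0.0625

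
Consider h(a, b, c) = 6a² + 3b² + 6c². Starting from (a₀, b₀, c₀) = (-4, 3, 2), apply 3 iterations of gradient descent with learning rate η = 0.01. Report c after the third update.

∇h = (12a, 6b, 12c)
(a₁, b₁, c₁) = (-4, 3, 2) − 0.01·(-48, 18, 24) = (-3.52, 2.82, 1.76)
(a₂, b₂, c₂) = (-3.52, 2.82, 1.76) − 0.01·(-42.24, 16.92, 21.12) = (-3.0976, 2.6508, 1.5488)
(a₃, b₃, c₃) = (-3.0976, 2.6508, 1.5488) − 0.01·(-37.1712, 15.9048, 18.5856) = (-2.725888, 2.491752, 1.362944)
c = 1.362944

1.362944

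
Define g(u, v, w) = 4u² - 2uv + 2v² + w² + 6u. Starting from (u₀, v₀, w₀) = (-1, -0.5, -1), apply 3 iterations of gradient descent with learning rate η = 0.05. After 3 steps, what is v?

-0.488

∇g = (8u - 2v + 6, -2u + 4v, 2w)
Step 1: at (-1, -0.5, -1), ∇g = (-1, 0, -2) → (-1, -0.5, -1) − 0.05·(-1, 0, -2) = (-0.95, -0.5, -0.9)
Step 2: at (-0.95, -0.5, -0.9), ∇g = (-0.6, -0.1, -1.8) → (-0.95, -0.5, -0.9) − 0.05·(-0.6, -0.1, -1.8) = (-0.92, -0.495, -0.81)
Step 3: at (-0.92, -0.495, -0.81), ∇g = (-0.37, -0.14, -1.62) → (-0.92, -0.495, -0.81) − 0.05·(-0.37, -0.14, -1.62) = (-0.9015, -0.488, -0.729)
v = -0.488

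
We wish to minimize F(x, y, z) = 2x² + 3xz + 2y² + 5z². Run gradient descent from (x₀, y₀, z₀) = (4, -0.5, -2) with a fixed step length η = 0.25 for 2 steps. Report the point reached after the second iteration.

∇F = (4x + 3z, 4y, 3x + 10z)
Step 1: at (4, -0.5, -2), ∇F = (10, -2, -8) → (4, -0.5, -2) − 0.25·(10, -2, -8) = (1.5, 0, 0)
Step 2: at (1.5, 0, 0), ∇F = (6, 0, 4.5) → (1.5, 0, 0) − 0.25·(6, 0, 4.5) = (0, 0, -1.125)

(0, 0, -1.125)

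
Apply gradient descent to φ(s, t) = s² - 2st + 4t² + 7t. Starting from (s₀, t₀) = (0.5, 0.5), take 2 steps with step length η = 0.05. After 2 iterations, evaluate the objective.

∇φ = (2s - 2t, -2s + 8t + 7)
Step 1: at (0.5, 0.5), ∇φ = (0, 10) → (0.5, 0.5) − 0.05·(0, 10) = (0.5, 0)
Step 2: at (0.5, 0), ∇φ = (1, 6) → (0.5, 0) − 0.05·(1, 6) = (0.45, -0.3)
φ(0.45, -0.3) = -1.2675

-1.2675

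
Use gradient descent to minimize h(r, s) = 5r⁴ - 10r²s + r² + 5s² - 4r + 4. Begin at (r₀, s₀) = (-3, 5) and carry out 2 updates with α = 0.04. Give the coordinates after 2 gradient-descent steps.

∇h = (20r³ - 20rs + 2r - 4, -10r² + 10s)
Step 1: at (-3, 5), ∇h = (-250, -40) → (-3, 5) − 0.04·(-250, -40) = (7, 6.6)
Step 2: at (7, 6.6), ∇h = (5946, -424) → (7, 6.6) − 0.04·(5946, -424) = (-230.84, 23.56)

(-230.84, 23.56)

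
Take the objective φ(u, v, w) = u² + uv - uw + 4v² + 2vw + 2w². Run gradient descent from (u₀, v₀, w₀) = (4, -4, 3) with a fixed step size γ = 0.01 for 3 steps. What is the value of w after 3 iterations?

2.98701

∇φ = (2u + v - w, u + 8v + 2w, -u + 2v + 4w)
Step 1: at (4, -4, 3), ∇φ = (1, -22, 0) → (4, -4, 3) − 0.01·(1, -22, 0) = (3.99, -3.78, 3)
Step 2: at (3.99, -3.78, 3), ∇φ = (1.2, -20.25, 0.45) → (3.99, -3.78, 3) − 0.01·(1.2, -20.25, 0.45) = (3.978, -3.5775, 2.9955)
Step 3: at (3.978, -3.5775, 2.9955), ∇φ = (1.383, -18.651, 0.849) → (3.978, -3.5775, 2.9955) − 0.01·(1.383, -18.651, 0.849) = (3.96417, -3.39099, 2.98701)
w = 2.98701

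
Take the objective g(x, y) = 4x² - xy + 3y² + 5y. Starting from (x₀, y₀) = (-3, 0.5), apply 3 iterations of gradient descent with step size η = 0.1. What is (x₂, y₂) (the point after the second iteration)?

(-0.17, -0.795)

∇g = (8x - y, -x + 6y + 5)
(x₁, y₁) = (-3, 0.5) − 0.1·(-24.5, 11) = (-0.55, -0.6)
(x₂, y₂) = (-0.55, -0.6) − 0.1·(-3.8, 1.95) = (-0.17, -0.795)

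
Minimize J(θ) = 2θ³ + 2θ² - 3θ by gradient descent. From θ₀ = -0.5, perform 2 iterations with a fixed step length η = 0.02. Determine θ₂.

J′(θ) = 6θ² + 4θ - 3
θ₁ = -0.5 − 0.02·(-3.5) = -0.43
θ₂ = -0.43 − 0.02·(-3.6106) = -0.357788

-0.357788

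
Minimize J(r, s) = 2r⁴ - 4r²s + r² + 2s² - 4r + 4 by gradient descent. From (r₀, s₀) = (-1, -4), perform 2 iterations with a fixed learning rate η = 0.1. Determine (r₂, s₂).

(-39.8048, 3.984)

∇J = (8r³ - 8rs + 2r - 4, -4r² + 4s)
(r₁, s₁) = (-1, -4) − 0.1·(-46, -20) = (3.6, -2)
(r₂, s₂) = (3.6, -2) − 0.1·(434.048, -59.84) = (-39.8048, 3.984)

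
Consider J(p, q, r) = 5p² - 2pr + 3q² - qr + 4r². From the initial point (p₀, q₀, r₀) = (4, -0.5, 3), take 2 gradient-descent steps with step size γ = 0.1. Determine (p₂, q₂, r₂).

∇J = (10p - 2r, 6q - r, -2p - q + 8r)
(p₁, q₁, r₁) = (4, -0.5, 3) − 0.1·(34, -6, 16.5) = (0.6, 0.1, 1.35)
(p₂, q₂, r₂) = (0.6, 0.1, 1.35) − 0.1·(3.3, -0.75, 9.5) = (0.27, 0.175, 0.4)

(0.27, 0.175, 0.4)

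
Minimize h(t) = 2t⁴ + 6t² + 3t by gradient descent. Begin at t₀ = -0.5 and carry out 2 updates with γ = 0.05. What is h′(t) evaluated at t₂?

h′(t) = 8t³ + 12t + 3
t₁ = -0.5 − 0.05·(-4) = -0.3
t₂ = -0.3 − 0.05·(-0.816) = -0.2592
h′(t) at (-0.2592) = -0.249714069504

-0.249714069504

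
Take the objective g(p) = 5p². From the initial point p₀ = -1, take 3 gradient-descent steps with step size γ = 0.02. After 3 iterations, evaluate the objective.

g′(p) = 10p
Step 1: g′(-1) = -10; p₁ = -1 − 0.02·(-10) = -0.8
Step 2: g′(-0.8) = -8; p₂ = -0.8 − 0.02·(-8) = -0.64
Step 3: g′(-0.64) = -6.4; p₃ = -0.64 − 0.02·(-6.4) = -0.512
g(-0.512) = 1.31072

1.31072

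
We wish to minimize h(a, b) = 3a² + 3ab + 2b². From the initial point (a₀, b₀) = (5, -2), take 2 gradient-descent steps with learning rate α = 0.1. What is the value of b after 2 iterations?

-2.4

∇h = (6a + 3b, 3a + 4b)
Step 1: at (5, -2), ∇h = (24, 7) → (5, -2) − 0.1·(24, 7) = (2.6, -2.7)
Step 2: at (2.6, -2.7), ∇h = (7.5, -3) → (2.6, -2.7) − 0.1·(7.5, -3) = (1.85, -2.4)
b = -2.4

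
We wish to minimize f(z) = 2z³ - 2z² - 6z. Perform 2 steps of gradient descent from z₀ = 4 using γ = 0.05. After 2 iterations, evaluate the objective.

-4.092105726

f′(z) = 6z² - 4z - 6
Step 1: f′(4) = 74; z₁ = 4 − 0.05·74 = 0.3
Step 2: f′(0.3) = -6.66; z₂ = 0.3 − 0.05·(-6.66) = 0.633
f(0.633) = -4.092105726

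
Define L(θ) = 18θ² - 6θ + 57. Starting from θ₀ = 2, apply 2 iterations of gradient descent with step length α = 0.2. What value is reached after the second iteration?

L′(θ) = 36θ - 6
Step 1: L′(2) = 66; θ₁ = 2 − 0.2·66 = -11.2
Step 2: L′(-11.2) = -409.2; θ₂ = -11.2 − 0.2·(-409.2) = 70.64

70.64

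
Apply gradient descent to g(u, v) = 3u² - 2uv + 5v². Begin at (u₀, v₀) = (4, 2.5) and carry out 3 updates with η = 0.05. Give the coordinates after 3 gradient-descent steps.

(1.723, 0.795)

∇g = (6u - 2v, -2u + 10v)
(u₁, v₁) = (4, 2.5) − 0.05·(19, 17) = (3.05, 1.65)
(u₂, v₂) = (3.05, 1.65) − 0.05·(15, 10.4) = (2.3, 1.13)
(u₃, v₃) = (2.3, 1.13) − 0.05·(11.54, 6.7) = (1.723, 0.795)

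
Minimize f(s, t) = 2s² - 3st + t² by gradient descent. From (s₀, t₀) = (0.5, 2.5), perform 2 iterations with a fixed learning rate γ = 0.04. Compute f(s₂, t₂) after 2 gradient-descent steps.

∇f = (4s - 3t, -3s + 2t)
(s₁, t₁) = (0.5, 2.5) − 0.04·(-5.5, 3.5) = (0.72, 2.36)
(s₂, t₂) = (0.72, 2.36) − 0.04·(-4.2, 2.56) = (0.888, 2.2576)
f(0.888, 2.2576) = 0.65959936

0.65959936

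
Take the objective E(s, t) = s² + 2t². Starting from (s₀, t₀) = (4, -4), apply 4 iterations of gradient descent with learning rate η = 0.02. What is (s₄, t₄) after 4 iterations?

(3.39738624, -2.86557184)

∇E = (2s, 4t)
(s₁, t₁) = (4, -4) − 0.02·(8, -16) = (3.84, -3.68)
(s₂, t₂) = (3.84, -3.68) − 0.02·(7.68, -14.72) = (3.6864, -3.3856)
(s₃, t₃) = (3.6864, -3.3856) − 0.02·(7.3728, -13.5424) = (3.538944, -3.114752)
(s₄, t₄) = (3.538944, -3.114752) − 0.02·(7.077888, -12.459008) = (3.39738624, -2.86557184)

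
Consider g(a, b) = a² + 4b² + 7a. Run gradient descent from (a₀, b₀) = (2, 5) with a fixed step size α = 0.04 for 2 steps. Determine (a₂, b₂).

(1.1552, 2.312)

∇g = (2a + 7, 8b)
Step 1: at (2, 5), ∇g = (11, 40) → (2, 5) − 0.04·(11, 40) = (1.56, 3.4)
Step 2: at (1.56, 3.4), ∇g = (10.12, 27.2) → (1.56, 3.4) − 0.04·(10.12, 27.2) = (1.1552, 2.312)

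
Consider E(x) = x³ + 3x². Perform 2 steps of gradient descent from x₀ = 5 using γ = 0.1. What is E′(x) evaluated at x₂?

313.726875

E′(x) = 3x² + 6x
Step 1: E′(5) = 105; x₁ = 5 − 0.1·105 = -5.5
Step 2: E′(-5.5) = 57.75; x₂ = -5.5 − 0.1·57.75 = -11.275
E′(x) at (-11.275) = 313.726875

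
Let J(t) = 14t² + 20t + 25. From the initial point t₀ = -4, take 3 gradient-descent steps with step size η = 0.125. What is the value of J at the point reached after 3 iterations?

36917.96875

J′(t) = 28t + 20
Step 1: J′(-4) = -92; t₁ = -4 − 0.125·(-92) = 7.5
Step 2: J′(7.5) = 230; t₂ = 7.5 − 0.125·230 = -21.25
Step 3: J′(-21.25) = -575; t₃ = -21.25 − 0.125·(-575) = 50.625
J(50.625) = 36917.96875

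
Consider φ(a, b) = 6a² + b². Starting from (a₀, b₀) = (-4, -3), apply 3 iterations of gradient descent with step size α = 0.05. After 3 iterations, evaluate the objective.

∇φ = (12a, 2b)
Step 1: at (-4, -3), ∇φ = (-48, -6) → (-4, -3) − 0.05·(-48, -6) = (-1.6, -2.7)
Step 2: at (-1.6, -2.7), ∇φ = (-19.2, -5.4) → (-1.6, -2.7) − 0.05·(-19.2, -5.4) = (-0.64, -2.43)
Step 3: at (-0.64, -2.43), ∇φ = (-7.68, -4.86) → (-0.64, -2.43) − 0.05·(-7.68, -4.86) = (-0.256, -2.187)
φ(-0.256, -2.187) = 5.176185

5.176185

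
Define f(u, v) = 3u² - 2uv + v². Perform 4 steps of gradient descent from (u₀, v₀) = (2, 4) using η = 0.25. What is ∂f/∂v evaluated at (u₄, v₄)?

1

∇f = (6u - 2v, -2u + 2v)
Step 1: at (2, 4), ∇f = (4, 4) → (2, 4) − 0.25·(4, 4) = (1, 3)
Step 2: at (1, 3), ∇f = (0, 4) → (1, 3) − 0.25·(0, 4) = (1, 2)
Step 3: at (1, 2), ∇f = (2, 2) → (1, 2) − 0.25·(2, 2) = (0.5, 1.5)
Step 4: at (0.5, 1.5), ∇f = (0, 2) → (0.5, 1.5) − 0.25·(0, 2) = (0.5, 1)
∂f/∂v at (0.5, 1) = 1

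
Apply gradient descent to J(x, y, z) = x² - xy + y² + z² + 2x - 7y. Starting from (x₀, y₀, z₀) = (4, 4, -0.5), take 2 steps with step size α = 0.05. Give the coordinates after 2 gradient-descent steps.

∇J = (2x - y + 2, -x + 2y - 7, 2z)
Step 1: at (4, 4, -0.5), ∇J = (6, -3, -1) → (4, 4, -0.5) − 0.05·(6, -3, -1) = (3.7, 4.15, -0.45)
Step 2: at (3.7, 4.15, -0.45), ∇J = (5.25, -2.4, -0.9) → (3.7, 4.15, -0.45) − 0.05·(5.25, -2.4, -0.9) = (3.4375, 4.27, -0.405)

(3.4375, 4.27, -0.405)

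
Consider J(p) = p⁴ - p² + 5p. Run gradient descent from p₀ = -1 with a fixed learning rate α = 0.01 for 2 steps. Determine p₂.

-1.05689092

J′(p) = 4p³ - 2p + 5
Step 1: J′(-1) = 3; p₁ = -1 − 0.01·3 = -1.03
Step 2: J′(-1.03) = 2.689092; p₂ = -1.03 − 0.01·2.689092 = -1.05689092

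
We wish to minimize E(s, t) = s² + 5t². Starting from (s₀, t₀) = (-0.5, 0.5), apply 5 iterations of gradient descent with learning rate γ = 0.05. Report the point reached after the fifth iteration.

∇E = (2s, 10t)
Step 1: at (-0.5, 0.5), ∇E = (-1, 5) → (-0.5, 0.5) − 0.05·(-1, 5) = (-0.45, 0.25)
Step 2: at (-0.45, 0.25), ∇E = (-0.9, 2.5) → (-0.45, 0.25) − 0.05·(-0.9, 2.5) = (-0.405, 0.125)
Step 3: at (-0.405, 0.125), ∇E = (-0.81, 1.25) → (-0.405, 0.125) − 0.05·(-0.81, 1.25) = (-0.3645, 0.0625)
Step 4: at (-0.3645, 0.0625), ∇E = (-0.729, 0.625) → (-0.3645, 0.0625) − 0.05·(-0.729, 0.625) = (-0.32805, 0.03125)
Step 5: at (-0.32805, 0.03125), ∇E = (-0.6561, 0.3125) → (-0.32805, 0.03125) − 0.05·(-0.6561, 0.3125) = (-0.295245, 0.015625)

(-0.295245, 0.015625)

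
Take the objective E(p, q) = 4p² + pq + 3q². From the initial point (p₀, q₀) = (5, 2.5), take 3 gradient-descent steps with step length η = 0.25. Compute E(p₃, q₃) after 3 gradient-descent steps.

∇E = (8p + q, p + 6q)
Step 1: at (5, 2.5), ∇E = (42.5, 20) → (5, 2.5) − 0.25·(42.5, 20) = (-5.625, -2.5)
Step 2: at (-5.625, -2.5), ∇E = (-47.5, -20.625) → (-5.625, -2.5) − 0.25·(-47.5, -20.625) = (6.25, 2.65625)
Step 3: at (6.25, 2.65625), ∇E = (52.65625, 22.1875) → (6.25, 2.65625) − 0.25·(52.65625, 22.1875) = (-6.9140625, -2.890625)
E(-6.9140625, -2.890625) = 236.2701416015625

236.2701416015625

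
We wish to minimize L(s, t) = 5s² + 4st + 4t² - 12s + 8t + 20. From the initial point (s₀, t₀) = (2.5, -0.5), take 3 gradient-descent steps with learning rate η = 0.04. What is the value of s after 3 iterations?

1.830624

∇L = (10s + 4t - 12, 4s + 8t + 8)
(s₁, t₁) = (2.5, -0.5) − 0.04·(11, 14) = (2.06, -1.06)
(s₂, t₂) = (2.06, -1.06) − 0.04·(4.36, 7.76) = (1.8856, -1.3704)
(s₃, t₃) = (1.8856, -1.3704) − 0.04·(1.3744, 4.5792) = (1.830624, -1.553568)
s = 1.830624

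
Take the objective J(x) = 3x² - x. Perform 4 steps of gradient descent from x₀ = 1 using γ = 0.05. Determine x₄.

0.36675

J′(x) = 6x - 1
x₁ = 1 − 0.05·5 = 0.75
x₂ = 0.75 − 0.05·3.5 = 0.575
x₃ = 0.575 − 0.05·2.45 = 0.4525
x₄ = 0.4525 − 0.05·1.715 = 0.36675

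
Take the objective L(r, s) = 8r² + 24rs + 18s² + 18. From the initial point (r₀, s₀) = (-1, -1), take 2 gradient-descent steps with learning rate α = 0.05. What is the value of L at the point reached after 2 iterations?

∇L = (16r + 24s, 24r + 36s)
(r₁, s₁) = (-1, -1) − 0.05·(-40, -60) = (1, 2)
(r₂, s₂) = (1, 2) − 0.05·(64, 96) = (-2.2, -2.8)
L(-2.2, -2.8) = 345.68

345.68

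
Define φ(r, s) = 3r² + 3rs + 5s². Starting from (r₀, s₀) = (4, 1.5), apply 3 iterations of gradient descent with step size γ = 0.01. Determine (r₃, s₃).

∇φ = (6r + 3s, 3r + 10s)
(r₁, s₁) = (4, 1.5) − 0.01·(28.5, 27) = (3.715, 1.23)
(r₂, s₂) = (3.715, 1.23) − 0.01·(25.98, 23.445) = (3.4552, 0.99555)
(r₃, s₃) = (3.4552, 0.99555) − 0.01·(23.71785, 20.3211) = (3.2180215, 0.792339)

(3.2180215, 0.792339)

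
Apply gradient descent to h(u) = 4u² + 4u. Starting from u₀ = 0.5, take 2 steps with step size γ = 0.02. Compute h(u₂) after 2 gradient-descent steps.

h′(u) = 8u + 4
u₁ = 0.5 − 0.02·8 = 0.34
u₂ = 0.34 − 0.02·6.72 = 0.2056
h(0.2056) = 0.99148544

0.99148544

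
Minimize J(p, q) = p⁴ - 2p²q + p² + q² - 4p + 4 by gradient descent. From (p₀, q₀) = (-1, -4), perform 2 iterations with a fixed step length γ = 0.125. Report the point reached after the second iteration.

∇J = (4p³ - 4pq + 2p - 4, -2p² + 2q)
(p₁, q₁) = (-1, -4) − 0.125·(-26, -10) = (2.25, -2.75)
(p₂, q₂) = (2.25, -2.75) − 0.125·(70.8125, -15.625) = (-6.6015625, -0.796875)

(-6.6015625, -0.796875)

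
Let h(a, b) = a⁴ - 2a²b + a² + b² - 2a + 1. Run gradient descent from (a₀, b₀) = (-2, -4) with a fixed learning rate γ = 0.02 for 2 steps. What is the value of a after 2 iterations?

∇h = (4a³ - 4ab + 2a - 2, -2a² + 2b)
Step 1: at (-2, -4), ∇h = (-70, -16) → (-2, -4) − 0.02·(-70, -16) = (-0.6, -3.68)
Step 2: at (-0.6, -3.68), ∇h = (-12.896, -8.08) → (-0.6, -3.68) − 0.02·(-12.896, -8.08) = (-0.34208, -3.5184)
a = -0.34208

-0.34208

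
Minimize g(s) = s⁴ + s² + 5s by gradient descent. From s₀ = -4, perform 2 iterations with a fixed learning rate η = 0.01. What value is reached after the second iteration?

-1.31967116

g′(s) = 4s³ + 2s + 5
s₁ = -4 − 0.01·(-259) = -1.41
s₂ = -1.41 − 0.01·(-9.032884) = -1.31967116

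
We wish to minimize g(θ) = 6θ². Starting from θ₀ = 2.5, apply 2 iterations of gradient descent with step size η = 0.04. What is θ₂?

g′(θ) = 12θ
θ₁ = 2.5 − 0.04·30 = 1.3
θ₂ = 1.3 − 0.04·15.6 = 0.676

0.676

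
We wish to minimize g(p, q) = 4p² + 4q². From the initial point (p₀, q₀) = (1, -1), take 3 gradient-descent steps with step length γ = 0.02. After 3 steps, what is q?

-0.592704

∇g = (8p, 8q)
(p₁, q₁) = (1, -1) − 0.02·(8, -8) = (0.84, -0.84)
(p₂, q₂) = (0.84, -0.84) − 0.02·(6.72, -6.72) = (0.7056, -0.7056)
(p₃, q₃) = (0.7056, -0.7056) − 0.02·(5.6448, -5.6448) = (0.592704, -0.592704)
q = -0.592704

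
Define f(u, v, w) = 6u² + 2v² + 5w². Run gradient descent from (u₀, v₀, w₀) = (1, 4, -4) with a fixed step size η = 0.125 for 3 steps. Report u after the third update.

-0.125

∇f = (12u, 4v, 10w)
(u₁, v₁, w₁) = (1, 4, -4) − 0.125·(12, 16, -40) = (-0.5, 2, 1)
(u₂, v₂, w₂) = (-0.5, 2, 1) − 0.125·(-6, 8, 10) = (0.25, 1, -0.25)
(u₃, v₃, w₃) = (0.25, 1, -0.25) − 0.125·(3, 4, -2.5) = (-0.125, 0.5, 0.0625)
u = -0.125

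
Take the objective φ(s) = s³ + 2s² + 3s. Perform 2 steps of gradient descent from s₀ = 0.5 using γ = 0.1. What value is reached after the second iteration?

φ′(s) = 3s² + 4s + 3
s₁ = 0.5 − 0.1·5.75 = -0.075
s₂ = -0.075 − 0.1·2.716875 = -0.3466875

-0.3466875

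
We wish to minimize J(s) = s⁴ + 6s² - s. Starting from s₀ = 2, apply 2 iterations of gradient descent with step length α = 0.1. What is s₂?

17.95

J′(s) = 4s³ + 12s - 1
s₁ = 2 − 0.1·55 = -3.5
s₂ = -3.5 − 0.1·(-214.5) = 17.95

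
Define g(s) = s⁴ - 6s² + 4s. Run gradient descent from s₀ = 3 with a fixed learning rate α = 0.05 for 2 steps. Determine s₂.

-1.3776

g′(s) = 4s³ - 12s + 4
Step 1: g′(3) = 76; s₁ = 3 − 0.05·76 = -0.8
Step 2: g′(-0.8) = 11.552; s₂ = -0.8 − 0.05·11.552 = -1.3776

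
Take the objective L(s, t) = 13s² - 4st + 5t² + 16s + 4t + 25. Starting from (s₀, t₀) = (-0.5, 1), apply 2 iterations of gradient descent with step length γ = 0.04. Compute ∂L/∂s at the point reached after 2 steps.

∇L = (26s - 4t + 16, -4s + 10t + 4)
(s₁, t₁) = (-0.5, 1) − 0.04·(-1, 16) = (-0.46, 0.36)
(s₂, t₂) = (-0.46, 0.36) − 0.04·(2.6, 9.44) = (-0.564, -0.0176)
∂L/∂s at (-0.564, -0.0176) = 1.4064

1.4064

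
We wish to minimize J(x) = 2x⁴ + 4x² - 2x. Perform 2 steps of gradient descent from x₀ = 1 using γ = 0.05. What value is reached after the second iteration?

0.2692

J′(x) = 8x³ + 8x - 2
x₁ = 1 − 0.05·14 = 0.3
x₂ = 0.3 − 0.05·0.616 = 0.2692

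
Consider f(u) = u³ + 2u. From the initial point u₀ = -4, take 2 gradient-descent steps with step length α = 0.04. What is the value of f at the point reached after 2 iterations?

f′(u) = 3u² + 2
u₁ = -4 − 0.04·50 = -6
u₂ = -6 − 0.04·110 = -10.4
f(-10.4) = -1145.664

-1145.664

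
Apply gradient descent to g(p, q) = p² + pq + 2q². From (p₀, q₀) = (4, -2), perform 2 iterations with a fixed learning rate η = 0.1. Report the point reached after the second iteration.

(2.88, -1.3)

∇g = (2p + q, p + 4q)
(p₁, q₁) = (4, -2) − 0.1·(6, -4) = (3.4, -1.6)
(p₂, q₂) = (3.4, -1.6) − 0.1·(5.2, -3) = (2.88, -1.3)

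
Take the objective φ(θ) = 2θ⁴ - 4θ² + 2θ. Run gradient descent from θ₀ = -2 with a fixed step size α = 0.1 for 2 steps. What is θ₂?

φ′(θ) = 8θ³ - 8θ + 2
θ₁ = -2 − 0.1·(-46) = 2.6
θ₂ = 2.6 − 0.1·121.808 = -9.5808

-9.5808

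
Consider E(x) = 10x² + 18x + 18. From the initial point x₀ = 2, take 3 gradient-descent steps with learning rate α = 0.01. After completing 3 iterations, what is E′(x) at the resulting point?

E′(x) = 20x + 18
Step 1: E′(2) = 58; x₁ = 2 − 0.01·58 = 1.42
Step 2: E′(1.42) = 46.4; x₂ = 1.42 − 0.01·46.4 = 0.956
Step 3: E′(0.956) = 37.12; x₃ = 0.956 − 0.01·37.12 = 0.5848
E′(x) at (0.5848) = 29.696

29.696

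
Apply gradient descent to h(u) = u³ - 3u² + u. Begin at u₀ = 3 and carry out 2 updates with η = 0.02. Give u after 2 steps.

2.6456

h′(u) = 3u² - 6u + 1
Step 1: h′(3) = 10; u₁ = 3 − 0.02·10 = 2.8
Step 2: h′(2.8) = 7.72; u₂ = 2.8 − 0.02·7.72 = 2.6456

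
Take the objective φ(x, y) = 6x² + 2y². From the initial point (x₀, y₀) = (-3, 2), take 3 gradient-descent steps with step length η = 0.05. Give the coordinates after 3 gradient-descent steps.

(-0.192, 1.024)

∇φ = (12x, 4y)
Step 1: at (-3, 2), ∇φ = (-36, 8) → (-3, 2) − 0.05·(-36, 8) = (-1.2, 1.6)
Step 2: at (-1.2, 1.6), ∇φ = (-14.4, 6.4) → (-1.2, 1.6) − 0.05·(-14.4, 6.4) = (-0.48, 1.28)
Step 3: at (-0.48, 1.28), ∇φ = (-5.76, 5.12) → (-0.48, 1.28) − 0.05·(-5.76, 5.12) = (-0.192, 1.024)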